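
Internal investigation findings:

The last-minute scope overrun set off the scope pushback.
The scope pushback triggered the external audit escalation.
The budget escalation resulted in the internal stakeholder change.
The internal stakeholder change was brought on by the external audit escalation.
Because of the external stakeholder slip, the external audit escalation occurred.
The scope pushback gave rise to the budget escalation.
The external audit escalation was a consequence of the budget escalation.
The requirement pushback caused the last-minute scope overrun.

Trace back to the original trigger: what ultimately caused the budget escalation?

Tracing upstream from the budget escalation: the budget escalation ← the scope pushback ← the last-minute scope overrun ← the requirement pushback.
The requirement pushback has no stated cause, so it is the root.

the requirement pushback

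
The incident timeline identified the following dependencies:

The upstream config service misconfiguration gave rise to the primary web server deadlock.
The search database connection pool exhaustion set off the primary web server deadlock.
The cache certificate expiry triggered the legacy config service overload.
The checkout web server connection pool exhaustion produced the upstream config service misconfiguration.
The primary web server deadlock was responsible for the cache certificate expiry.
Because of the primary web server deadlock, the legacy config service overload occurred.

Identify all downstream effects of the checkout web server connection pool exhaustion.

the cache certificate expiry, the legacy config service overload, the primary web server deadlock, the upstream config service misconfiguration

Direct effects: the upstream config service misconfiguration.
2 steps out: the primary web server deadlock.
3 steps out: the cache certificate expiry, the legacy config service overload.
Not reachable from it: the search database connection pool exhaustion.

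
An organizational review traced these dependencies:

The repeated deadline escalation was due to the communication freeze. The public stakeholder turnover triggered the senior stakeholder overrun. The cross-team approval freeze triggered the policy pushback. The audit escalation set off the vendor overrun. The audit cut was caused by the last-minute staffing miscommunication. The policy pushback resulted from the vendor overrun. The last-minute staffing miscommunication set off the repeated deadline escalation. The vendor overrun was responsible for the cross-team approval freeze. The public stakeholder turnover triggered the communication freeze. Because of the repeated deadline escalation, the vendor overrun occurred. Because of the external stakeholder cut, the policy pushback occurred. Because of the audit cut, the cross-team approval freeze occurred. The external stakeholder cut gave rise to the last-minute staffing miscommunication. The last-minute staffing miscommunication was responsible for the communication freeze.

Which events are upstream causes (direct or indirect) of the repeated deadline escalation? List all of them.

Immediate causes of the repeated deadline escalation: the last-minute staffing miscommunication, the communication freeze.
Further upstream: the external stakeholder cut, the public stakeholder turnover.

the communication freeze, the external stakeholder cut, the last-minute staffing miscommunication, the public stakeholder turnover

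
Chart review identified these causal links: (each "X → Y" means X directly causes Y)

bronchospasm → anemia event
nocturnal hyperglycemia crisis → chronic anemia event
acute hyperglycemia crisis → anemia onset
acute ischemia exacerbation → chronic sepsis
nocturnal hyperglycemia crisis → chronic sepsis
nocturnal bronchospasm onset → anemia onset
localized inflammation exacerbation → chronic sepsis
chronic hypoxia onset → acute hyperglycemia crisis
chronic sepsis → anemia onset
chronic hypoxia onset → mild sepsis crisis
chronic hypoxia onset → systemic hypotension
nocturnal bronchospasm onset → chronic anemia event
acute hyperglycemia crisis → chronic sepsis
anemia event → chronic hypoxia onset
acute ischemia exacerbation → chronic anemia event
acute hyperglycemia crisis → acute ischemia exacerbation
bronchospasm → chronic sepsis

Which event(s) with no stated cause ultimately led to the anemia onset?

Tracing upstream from the anemia onset: the anemia onset ← the chronic sepsis ← the bronchospasm.
A separate upstream branch: the anemia onset ← the chronic sepsis ← the localized inflammation exacerbation.
A separate upstream branch: the anemia onset ← the chronic sepsis ← the nocturnal hyperglycemia crisis.
A separate upstream branch: the anemia onset ← the nocturnal bronchospasm onset.
Each of those chain origins has no stated cause.

the bronchospasm, the localized inflammation exacerbation, the nocturnal bronchospasm onset, the nocturnal hyperglycemia crisis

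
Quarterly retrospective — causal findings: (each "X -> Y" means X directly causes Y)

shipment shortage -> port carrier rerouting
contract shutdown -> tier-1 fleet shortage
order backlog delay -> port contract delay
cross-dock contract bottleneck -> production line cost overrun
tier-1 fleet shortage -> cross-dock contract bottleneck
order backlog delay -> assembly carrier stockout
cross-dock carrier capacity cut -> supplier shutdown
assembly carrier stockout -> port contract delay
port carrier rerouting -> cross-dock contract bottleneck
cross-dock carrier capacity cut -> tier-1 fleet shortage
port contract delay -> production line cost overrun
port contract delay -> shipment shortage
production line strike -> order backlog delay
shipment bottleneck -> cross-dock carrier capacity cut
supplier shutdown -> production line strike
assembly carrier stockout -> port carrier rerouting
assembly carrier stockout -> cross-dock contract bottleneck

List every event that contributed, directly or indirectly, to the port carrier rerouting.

Immediate causes of the port carrier rerouting: the assembly carrier stockout, the shipment shortage.
Further upstream: the shipment bottleneck, the cross-dock carrier capacity cut, the supplier shutdown, the production line strike, the order backlog delay, the port contract delay.

the assembly carrier stockout, the cross-dock carrier capacity cut, the order backlog delay, the port contract delay, the production line strike, the shipment bottleneck, the shipment shortage, the supplier shutdown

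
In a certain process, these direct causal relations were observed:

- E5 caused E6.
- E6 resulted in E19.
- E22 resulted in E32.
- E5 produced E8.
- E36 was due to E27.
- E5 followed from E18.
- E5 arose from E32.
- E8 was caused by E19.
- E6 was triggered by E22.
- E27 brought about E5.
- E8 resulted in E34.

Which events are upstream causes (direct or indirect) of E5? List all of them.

E18, E22, E27, E32

Immediate causes of E5: E18, E27, E32.
Further upstream: E22.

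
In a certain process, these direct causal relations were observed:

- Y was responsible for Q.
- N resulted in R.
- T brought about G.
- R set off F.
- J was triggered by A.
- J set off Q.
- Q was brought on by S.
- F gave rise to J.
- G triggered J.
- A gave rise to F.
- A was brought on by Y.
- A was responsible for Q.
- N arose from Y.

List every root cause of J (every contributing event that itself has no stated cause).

T, Y

Tracing upstream from J: J ← G ← T.
A separate upstream branch: J ← A ← Y.
Each of those chain origins has no stated cause.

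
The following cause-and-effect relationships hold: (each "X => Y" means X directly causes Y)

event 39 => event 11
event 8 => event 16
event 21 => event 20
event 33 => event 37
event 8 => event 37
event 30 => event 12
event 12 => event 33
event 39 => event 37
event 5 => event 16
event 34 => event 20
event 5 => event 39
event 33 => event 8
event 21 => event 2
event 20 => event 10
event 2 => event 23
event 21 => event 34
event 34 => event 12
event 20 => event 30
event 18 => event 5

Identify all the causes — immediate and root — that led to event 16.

Immediate causes of event 16: event 8, event 5.
Further upstream: event 21, event 34, event 20, event 30, event 12, event 33, event 18.

event 12, event 18, event 20, event 21, event 30, event 33, event 34, event 5, event 8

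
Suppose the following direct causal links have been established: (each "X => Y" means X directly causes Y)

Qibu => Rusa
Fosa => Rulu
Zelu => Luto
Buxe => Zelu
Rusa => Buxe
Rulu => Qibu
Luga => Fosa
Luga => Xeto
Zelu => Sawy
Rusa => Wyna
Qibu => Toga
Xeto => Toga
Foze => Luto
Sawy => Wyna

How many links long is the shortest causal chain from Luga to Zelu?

Shortest chain: Luga → Fosa → Rulu → Qibu → Rusa → Buxe → Zelu.

6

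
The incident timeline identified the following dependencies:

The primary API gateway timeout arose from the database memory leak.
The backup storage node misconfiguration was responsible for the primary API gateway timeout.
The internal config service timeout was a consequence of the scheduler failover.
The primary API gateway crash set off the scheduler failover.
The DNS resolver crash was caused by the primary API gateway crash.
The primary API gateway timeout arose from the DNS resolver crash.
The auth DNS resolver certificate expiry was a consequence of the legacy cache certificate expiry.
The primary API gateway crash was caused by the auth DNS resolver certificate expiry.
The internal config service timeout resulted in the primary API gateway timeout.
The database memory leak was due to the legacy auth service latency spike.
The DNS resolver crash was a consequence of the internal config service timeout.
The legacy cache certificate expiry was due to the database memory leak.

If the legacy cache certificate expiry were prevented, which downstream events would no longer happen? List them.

the DNS resolver crash, the auth DNS resolver certificate expiry, the internal config service timeout, the primary API gateway crash, the scheduler failover

Downstream of the legacy cache certificate expiry: the auth DNS resolver certificate expiry, the primary API gateway crash, the scheduler failover, the internal config service timeout, the DNS resolver crash, the primary API gateway timeout.
Of those, still caused via another path: the primary API gateway timeout.
The remainder have no surviving cause.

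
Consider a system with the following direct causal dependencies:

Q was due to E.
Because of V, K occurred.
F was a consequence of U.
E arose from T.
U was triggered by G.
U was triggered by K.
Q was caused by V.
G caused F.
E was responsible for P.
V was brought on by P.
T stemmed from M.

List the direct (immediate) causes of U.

Upstream contributors include M, T, E, P, V, but only G, K feed directly into U.

G, K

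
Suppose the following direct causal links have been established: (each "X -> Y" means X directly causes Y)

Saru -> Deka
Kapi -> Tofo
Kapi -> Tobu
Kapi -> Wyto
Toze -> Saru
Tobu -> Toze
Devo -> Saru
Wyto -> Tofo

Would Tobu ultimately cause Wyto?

Tobu leads to Toze, Saru, Deka; Wyto is not among them.

No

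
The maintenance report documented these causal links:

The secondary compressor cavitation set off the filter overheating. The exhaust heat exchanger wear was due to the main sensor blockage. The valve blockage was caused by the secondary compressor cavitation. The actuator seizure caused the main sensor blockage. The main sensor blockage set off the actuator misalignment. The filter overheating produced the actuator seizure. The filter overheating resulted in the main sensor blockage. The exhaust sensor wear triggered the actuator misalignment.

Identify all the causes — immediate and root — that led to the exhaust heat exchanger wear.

Immediate cause of the exhaust heat exchanger wear: the main sensor blockage.
Further upstream: the secondary compressor cavitation, the filter overheating, the actuator seizure.

the actuator seizure, the filter overheating, the main sensor blockage, the secondary compressor cavitation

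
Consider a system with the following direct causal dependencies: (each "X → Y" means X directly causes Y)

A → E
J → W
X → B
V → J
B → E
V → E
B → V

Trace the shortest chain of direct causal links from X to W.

X → B → V → J → W

X → B
B → V
V → J
J → W
Length: 4 steps.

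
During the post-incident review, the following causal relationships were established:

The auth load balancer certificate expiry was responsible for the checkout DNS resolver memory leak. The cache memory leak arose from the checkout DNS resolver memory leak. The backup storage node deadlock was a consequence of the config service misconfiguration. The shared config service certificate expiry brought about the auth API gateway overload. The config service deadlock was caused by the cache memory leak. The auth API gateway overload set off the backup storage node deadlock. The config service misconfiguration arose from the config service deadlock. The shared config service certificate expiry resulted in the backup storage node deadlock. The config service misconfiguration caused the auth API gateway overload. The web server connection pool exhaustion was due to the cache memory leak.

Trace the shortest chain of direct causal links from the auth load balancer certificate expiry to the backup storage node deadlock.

the auth load balancer certificate expiry → the checkout DNS resolver memory leak → the cache memory leak → the config service deadlock → the config service misconfiguration → the backup storage node deadlock

the auth load balancer certificate expiry → the checkout DNS resolver memory leak
the checkout DNS resolver memory leak → the cache memory leak
the cache memory leak → the config service deadlock
the config service deadlock → the config service misconfiguration
the config service misconfiguration → the backup storage node deadlock
Length: 5 steps.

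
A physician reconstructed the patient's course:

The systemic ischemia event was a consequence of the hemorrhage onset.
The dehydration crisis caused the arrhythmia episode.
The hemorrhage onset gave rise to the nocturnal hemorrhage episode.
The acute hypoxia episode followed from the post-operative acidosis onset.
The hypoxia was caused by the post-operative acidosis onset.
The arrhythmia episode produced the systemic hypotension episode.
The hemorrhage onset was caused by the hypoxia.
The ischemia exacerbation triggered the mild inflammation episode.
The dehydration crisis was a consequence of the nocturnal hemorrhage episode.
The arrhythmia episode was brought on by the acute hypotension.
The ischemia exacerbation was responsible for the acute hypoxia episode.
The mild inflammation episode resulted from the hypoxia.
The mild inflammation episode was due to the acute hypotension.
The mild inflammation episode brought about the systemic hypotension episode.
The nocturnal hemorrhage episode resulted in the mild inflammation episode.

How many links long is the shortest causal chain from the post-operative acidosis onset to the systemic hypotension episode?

3

Shortest chain: the post-operative acidosis onset → the hypoxia → the mild inflammation episode → the systemic hypotension episode.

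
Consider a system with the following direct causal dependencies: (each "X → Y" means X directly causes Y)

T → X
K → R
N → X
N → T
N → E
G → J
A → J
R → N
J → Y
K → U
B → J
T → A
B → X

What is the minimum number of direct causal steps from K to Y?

Shortest chain: K → R → N → T → A → J → Y.

6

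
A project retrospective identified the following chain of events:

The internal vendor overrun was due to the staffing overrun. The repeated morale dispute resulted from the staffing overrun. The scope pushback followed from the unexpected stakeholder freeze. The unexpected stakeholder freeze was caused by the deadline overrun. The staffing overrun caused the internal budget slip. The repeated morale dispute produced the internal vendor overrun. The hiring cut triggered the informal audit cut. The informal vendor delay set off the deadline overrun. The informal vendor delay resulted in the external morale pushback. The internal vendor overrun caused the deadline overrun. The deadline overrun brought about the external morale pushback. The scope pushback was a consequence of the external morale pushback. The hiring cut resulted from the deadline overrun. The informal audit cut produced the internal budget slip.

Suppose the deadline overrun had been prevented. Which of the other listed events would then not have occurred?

Downstream of the deadline overrun: the external morale pushback, the hiring cut, the unexpected stakeholder freeze, the scope pushback, the informal audit cut, the internal budget slip.
Of those, still caused via another path: the external morale pushback, the scope pushback, the internal budget slip.
The remainder have no surviving cause.

the hiring cut, the informal audit cut, the unexpected stakeholder freeze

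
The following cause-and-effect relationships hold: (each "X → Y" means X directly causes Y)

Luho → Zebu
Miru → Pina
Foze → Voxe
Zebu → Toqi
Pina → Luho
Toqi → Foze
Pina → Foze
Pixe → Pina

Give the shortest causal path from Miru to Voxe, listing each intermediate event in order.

Miru → Pina → Foze → Voxe

Miru → Pina
Pina → Foze
Foze → Voxe
Length: 3 steps.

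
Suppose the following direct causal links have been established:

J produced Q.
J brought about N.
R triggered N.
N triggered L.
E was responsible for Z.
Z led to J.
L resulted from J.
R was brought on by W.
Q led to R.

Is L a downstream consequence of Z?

There is a causal chain: Z → J → L.

Yes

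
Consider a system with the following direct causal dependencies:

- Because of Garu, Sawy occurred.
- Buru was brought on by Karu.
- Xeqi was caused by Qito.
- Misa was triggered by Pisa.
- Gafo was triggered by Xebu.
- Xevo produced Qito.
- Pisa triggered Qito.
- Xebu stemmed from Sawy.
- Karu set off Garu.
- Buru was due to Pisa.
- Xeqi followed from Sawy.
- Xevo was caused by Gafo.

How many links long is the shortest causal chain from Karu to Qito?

6

Shortest chain: Karu → Garu → Sawy → Xebu → Gafo → Xevo → Qito.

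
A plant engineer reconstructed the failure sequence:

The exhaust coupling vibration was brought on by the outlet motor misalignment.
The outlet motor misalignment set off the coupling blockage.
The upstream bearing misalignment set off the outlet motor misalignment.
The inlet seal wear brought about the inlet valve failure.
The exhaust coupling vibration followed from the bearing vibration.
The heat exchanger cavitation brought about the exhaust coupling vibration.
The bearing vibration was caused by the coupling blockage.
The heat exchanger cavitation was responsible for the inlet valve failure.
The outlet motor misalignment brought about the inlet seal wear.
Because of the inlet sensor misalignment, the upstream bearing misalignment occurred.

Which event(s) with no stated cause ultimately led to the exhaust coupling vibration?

Tracing upstream from the exhaust coupling vibration: the exhaust coupling vibration ← the heat exchanger cavitation.
A separate upstream branch: the exhaust coupling vibration ← the outlet motor misalignment ← the upstream bearing misalignment ← the inlet sensor misalignment.
Each of those chain origins has no stated cause.

the heat exchanger cavitation, the inlet sensor misalignment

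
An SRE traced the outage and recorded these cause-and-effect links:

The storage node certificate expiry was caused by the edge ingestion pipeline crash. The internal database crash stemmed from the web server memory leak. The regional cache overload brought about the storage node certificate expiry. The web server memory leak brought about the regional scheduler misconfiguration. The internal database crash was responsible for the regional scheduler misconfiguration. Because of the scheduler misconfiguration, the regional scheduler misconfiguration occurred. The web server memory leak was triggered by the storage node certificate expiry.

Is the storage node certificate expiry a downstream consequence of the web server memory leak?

No

The web server memory leak leads to the internal database crash, the regional scheduler misconfiguration; the storage node certificate expiry is not among them.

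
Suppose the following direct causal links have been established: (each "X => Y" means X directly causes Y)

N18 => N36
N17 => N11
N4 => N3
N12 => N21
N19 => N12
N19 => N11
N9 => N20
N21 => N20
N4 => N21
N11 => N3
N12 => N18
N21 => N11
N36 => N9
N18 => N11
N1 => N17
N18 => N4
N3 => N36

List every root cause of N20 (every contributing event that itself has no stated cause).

N1, N19

Tracing upstream from N20: N20 ← N9 ← N36 ← N3 ← N11 ← N17 ← N1.
A separate upstream branch: N20 ← N21 ← N12 ← N19.
Each of those chain origins has no stated cause.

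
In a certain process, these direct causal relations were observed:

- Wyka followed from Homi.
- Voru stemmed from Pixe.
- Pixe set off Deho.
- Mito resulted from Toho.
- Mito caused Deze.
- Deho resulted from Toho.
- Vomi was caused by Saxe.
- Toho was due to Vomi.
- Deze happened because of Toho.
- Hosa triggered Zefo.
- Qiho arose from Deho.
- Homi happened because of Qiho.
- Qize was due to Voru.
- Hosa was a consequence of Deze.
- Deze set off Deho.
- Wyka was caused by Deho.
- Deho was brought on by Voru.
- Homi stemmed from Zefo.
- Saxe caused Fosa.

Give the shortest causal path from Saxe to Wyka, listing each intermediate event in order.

Saxe → Vomi
Vomi → Toho
Toho → Deho
Deho → Wyka
Length: 4 steps.

Saxe → Vomi → Toho → Deho → Wyka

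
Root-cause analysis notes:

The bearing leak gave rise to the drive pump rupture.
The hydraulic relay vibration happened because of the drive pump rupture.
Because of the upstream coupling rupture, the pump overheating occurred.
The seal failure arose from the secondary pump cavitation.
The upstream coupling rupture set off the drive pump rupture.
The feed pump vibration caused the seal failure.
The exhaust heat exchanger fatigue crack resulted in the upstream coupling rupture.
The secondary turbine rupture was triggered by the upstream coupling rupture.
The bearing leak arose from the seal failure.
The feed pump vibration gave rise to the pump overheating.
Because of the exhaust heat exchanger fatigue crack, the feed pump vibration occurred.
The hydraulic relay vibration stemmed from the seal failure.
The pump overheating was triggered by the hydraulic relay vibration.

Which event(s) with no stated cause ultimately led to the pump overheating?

Tracing upstream from the pump overheating: the pump overheating ← the upstream coupling rupture ← the exhaust heat exchanger fatigue crack.
A separate upstream branch: the pump overheating ← the hydraulic relay vibration ← the seal failure ← the secondary pump cavitation.
Each of those chain origins has no stated cause.

the exhaust heat exchanger fatigue crack, the secondary pump cavitation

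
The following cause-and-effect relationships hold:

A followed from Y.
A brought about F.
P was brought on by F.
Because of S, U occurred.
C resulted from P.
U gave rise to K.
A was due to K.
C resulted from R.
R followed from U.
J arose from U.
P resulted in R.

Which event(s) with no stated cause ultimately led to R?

Tracing upstream from R: R ← U ← S.
A separate upstream branch: R ← P ← F ← A ← Y.
Each of those chain origins has no stated cause.

S, Y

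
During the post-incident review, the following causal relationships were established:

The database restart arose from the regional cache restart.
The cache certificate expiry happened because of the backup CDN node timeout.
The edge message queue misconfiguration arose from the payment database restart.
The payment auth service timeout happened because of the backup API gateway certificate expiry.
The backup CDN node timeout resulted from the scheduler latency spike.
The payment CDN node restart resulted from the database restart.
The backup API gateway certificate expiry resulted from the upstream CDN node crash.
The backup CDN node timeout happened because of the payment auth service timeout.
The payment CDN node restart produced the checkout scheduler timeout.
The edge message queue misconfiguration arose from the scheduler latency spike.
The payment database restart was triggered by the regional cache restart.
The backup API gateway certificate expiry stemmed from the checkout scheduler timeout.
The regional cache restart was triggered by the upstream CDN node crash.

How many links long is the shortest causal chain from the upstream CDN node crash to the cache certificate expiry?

4

Shortest chain: the upstream CDN node crash → the backup API gateway certificate expiry → the payment auth service timeout → the backup CDN node timeout → the cache certificate expiry.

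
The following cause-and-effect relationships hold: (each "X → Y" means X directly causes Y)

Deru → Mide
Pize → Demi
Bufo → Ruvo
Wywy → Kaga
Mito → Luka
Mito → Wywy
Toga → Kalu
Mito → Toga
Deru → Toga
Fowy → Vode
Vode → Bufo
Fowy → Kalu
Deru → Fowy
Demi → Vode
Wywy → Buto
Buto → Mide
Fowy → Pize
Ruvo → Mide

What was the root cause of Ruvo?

Deru

Tracing upstream from Ruvo: Ruvo ← Bufo ← Vode ← Fowy ← Deru.
Deru has no stated cause, so it is the root.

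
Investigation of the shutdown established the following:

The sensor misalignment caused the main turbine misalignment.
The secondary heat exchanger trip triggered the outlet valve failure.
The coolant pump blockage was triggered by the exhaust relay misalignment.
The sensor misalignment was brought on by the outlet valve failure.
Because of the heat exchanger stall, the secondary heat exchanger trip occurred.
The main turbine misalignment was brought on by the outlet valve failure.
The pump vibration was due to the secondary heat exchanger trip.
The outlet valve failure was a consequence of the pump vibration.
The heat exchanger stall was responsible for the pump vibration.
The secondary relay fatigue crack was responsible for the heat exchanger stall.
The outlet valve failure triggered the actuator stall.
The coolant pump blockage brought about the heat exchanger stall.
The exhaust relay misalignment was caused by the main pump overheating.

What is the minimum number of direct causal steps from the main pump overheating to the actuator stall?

Shortest chain: the main pump overheating → the exhaust relay misalignment → the coolant pump blockage → the heat exchanger stall → the secondary heat exchanger trip → the outlet valve failure → the actuator stall.

6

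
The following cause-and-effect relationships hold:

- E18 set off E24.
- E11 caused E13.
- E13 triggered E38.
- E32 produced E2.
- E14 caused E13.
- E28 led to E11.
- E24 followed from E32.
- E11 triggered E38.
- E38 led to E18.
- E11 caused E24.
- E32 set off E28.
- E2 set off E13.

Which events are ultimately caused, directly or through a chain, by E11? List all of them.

E13, E18, E24, E38

Direct effects: E13, E38, E24.
2 steps out: E18.
Not reachable from it: E32, E28, E2, E14.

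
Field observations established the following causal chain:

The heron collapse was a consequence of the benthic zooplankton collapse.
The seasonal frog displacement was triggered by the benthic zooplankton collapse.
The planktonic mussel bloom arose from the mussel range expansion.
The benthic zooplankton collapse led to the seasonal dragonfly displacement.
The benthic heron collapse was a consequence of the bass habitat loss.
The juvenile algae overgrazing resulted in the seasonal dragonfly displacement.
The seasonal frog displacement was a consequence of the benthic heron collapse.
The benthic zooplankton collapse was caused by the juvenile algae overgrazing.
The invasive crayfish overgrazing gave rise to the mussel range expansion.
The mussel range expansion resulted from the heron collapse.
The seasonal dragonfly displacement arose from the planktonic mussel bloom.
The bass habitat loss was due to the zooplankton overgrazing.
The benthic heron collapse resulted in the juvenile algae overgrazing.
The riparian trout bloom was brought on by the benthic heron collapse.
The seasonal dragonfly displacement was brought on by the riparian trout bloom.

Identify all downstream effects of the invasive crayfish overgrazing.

Direct effects: the mussel range expansion.
2 steps out: the planktonic mussel bloom.
3 steps out: the seasonal dragonfly displacement.
Not reachable from it: the zooplankton overgrazing, the bass habitat loss, the benthic heron collapse, the juvenile algae overgrazing, the riparian trout bloom, the benthic zooplankton collapse, the seasonal frog displacement, the heron collapse.

the mussel range expansion, the planktonic mussel bloom, the seasonal dragonfly displacement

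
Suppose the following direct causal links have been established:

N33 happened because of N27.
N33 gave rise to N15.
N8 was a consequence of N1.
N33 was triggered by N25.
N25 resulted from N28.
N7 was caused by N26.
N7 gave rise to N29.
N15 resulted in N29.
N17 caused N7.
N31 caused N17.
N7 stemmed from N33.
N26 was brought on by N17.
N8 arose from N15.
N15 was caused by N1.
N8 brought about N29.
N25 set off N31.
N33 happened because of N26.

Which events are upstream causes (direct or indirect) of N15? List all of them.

Immediate causes of N15: N1, N33.
Further upstream: N28, N25, N31, N17, N27, N26.

N1, N17, N25, N26, N27, N28, N31, N33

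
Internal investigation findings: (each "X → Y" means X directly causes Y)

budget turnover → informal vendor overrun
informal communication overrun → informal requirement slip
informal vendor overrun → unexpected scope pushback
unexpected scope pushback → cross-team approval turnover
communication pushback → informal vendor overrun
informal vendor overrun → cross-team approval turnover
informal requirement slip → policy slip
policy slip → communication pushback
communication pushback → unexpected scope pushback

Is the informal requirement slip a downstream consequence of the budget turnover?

No

The budget turnover leads to the informal vendor overrun, the unexpected scope pushback, the cross-team approval turnover; the informal requirement slip is not among them.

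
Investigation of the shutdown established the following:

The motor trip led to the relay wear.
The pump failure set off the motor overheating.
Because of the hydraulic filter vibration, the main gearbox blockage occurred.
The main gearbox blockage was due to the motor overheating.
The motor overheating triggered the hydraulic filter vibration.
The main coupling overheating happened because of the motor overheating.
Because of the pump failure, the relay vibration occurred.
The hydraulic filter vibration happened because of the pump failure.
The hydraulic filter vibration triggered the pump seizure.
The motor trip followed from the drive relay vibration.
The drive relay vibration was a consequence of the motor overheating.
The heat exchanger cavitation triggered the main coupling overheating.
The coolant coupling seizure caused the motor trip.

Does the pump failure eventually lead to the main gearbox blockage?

Yes

There is a causal chain: the pump failure → the motor overheating → the main gearbox blockage.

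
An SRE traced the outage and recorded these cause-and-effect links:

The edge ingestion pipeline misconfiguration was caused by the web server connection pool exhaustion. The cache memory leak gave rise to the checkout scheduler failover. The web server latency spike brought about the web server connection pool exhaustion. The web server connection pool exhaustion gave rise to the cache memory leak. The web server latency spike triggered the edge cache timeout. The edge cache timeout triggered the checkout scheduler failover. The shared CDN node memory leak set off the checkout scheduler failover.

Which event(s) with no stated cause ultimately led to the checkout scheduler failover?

the shared CDN node memory leak, the web server latency spike

Tracing upstream from the checkout scheduler failover: the checkout scheduler failover ← the shared CDN node memory leak.
A separate upstream branch: the checkout scheduler failover ← the edge cache timeout ← the web server latency spike.
Each of those chain origins has no stated cause.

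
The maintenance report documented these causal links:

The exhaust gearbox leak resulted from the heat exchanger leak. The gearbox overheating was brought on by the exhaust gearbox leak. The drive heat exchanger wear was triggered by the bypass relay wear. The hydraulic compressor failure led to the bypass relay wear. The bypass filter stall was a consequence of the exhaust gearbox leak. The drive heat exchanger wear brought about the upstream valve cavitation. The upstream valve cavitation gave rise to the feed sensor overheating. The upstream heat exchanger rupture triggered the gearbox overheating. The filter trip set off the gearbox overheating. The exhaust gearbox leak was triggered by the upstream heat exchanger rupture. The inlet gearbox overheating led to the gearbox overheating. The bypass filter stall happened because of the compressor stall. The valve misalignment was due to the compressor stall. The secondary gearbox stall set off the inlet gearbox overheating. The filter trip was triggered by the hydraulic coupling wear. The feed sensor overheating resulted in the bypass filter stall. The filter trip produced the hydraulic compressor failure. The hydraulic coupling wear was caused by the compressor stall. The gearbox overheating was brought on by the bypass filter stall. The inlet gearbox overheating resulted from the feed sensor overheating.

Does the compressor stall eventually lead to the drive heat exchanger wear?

There is a causal chain: the compressor stall → the hydraulic coupling wear → the filter trip → the hydraulic compressor failure → the bypass relay wear → the drive heat exchanger wear.

Yes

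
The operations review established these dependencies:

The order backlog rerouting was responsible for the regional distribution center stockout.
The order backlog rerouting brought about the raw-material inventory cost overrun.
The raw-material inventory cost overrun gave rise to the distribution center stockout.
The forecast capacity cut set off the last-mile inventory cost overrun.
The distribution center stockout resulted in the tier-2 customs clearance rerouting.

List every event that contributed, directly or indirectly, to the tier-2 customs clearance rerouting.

the distribution center stockout, the order backlog rerouting, the raw-material inventory cost overrun

Immediate cause of the tier-2 customs clearance rerouting: the distribution center stockout.
Further upstream: the order backlog rerouting, the raw-material inventory cost overrun.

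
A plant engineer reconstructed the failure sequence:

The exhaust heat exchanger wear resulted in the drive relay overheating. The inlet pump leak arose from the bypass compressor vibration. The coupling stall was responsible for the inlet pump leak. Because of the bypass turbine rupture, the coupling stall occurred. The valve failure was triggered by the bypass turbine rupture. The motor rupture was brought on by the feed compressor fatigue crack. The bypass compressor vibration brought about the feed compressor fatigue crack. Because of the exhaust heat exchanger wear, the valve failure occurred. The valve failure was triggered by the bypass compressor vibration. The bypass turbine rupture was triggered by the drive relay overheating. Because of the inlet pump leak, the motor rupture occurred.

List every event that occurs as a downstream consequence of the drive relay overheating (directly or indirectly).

Direct effects: the bypass turbine rupture.
2 steps out: the coupling stall, the valve failure.
3 steps out: the inlet pump leak.
4 steps out: the motor rupture.
Not reachable from it: the exhaust heat exchanger wear, the bypass compressor vibration, the feed compressor fatigue crack.

the bypass turbine rupture, the coupling stall, the inlet pump leak, the motor rupture, the valve failure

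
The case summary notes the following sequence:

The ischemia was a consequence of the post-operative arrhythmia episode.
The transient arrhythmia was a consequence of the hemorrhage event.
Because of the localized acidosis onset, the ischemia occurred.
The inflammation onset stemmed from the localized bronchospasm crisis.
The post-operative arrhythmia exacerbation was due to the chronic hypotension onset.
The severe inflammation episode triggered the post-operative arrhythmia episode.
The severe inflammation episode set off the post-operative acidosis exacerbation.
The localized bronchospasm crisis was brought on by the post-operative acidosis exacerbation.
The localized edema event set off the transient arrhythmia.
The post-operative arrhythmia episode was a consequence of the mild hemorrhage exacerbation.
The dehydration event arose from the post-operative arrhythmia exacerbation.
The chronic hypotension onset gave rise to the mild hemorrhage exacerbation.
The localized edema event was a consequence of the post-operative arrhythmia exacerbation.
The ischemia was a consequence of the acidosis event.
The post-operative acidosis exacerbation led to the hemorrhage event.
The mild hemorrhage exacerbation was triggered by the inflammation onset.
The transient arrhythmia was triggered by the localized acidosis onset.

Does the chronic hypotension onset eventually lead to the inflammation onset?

The chronic hypotension onset leads to the post-operative arrhythmia exacerbation, the localized edema event, the dehydration event, the mild hemorrhage exacerbation, the post-operative arrhythmia episode, the ischemia, the transient arrhythmia; the inflammation onset is not among them.

No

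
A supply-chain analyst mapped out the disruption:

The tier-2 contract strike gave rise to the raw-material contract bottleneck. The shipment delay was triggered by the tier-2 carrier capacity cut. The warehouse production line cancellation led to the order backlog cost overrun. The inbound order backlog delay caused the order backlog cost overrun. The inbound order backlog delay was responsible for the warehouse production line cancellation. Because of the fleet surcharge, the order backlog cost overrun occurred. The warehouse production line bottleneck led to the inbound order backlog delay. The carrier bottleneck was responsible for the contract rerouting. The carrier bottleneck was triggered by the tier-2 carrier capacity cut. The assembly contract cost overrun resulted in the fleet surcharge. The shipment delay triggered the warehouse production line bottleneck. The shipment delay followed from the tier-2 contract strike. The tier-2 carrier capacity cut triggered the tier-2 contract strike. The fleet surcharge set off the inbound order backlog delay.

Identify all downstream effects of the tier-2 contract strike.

Direct effects: the raw-material contract bottleneck, the shipment delay.
2 steps out: the warehouse production line bottleneck.
3 steps out: the inbound order backlog delay.
4 steps out: the warehouse production line cancellation, the order backlog cost overrun.
Not reachable from it: the tier-2 carrier capacity cut, the carrier bottleneck, the contract rerouting, the assembly contract cost overrun, the fleet surcharge.

the inbound order backlog delay, the order backlog cost overrun, the raw-material contract bottleneck, the shipment delay, the warehouse production line bottleneck, the warehouse production line cancellation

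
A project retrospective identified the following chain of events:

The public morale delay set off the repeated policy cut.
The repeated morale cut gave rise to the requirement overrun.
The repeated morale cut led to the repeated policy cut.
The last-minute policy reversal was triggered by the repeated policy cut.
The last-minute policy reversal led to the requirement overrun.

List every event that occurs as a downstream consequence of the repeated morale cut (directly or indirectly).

Direct effects: the repeated policy cut, the requirement overrun.
2 steps out: the last-minute policy reversal.
Not reachable from it: the public morale delay.

the last-minute policy reversal, the repeated policy cut, the requirement overrun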